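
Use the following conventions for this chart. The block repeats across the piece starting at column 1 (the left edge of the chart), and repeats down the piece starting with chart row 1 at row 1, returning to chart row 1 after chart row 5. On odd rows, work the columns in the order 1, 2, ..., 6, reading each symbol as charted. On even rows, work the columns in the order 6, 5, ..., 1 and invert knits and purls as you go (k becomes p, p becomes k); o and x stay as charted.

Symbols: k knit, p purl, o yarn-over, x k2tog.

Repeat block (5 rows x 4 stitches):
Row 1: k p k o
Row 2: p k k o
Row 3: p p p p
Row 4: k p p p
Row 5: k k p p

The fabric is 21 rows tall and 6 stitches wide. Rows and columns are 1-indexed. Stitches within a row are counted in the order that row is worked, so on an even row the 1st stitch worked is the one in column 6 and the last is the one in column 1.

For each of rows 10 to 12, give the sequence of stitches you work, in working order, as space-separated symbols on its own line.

Rows as worked:
p p k k p p
k p k o k p
p k o p p k

Derivation:
Row 10: chart row 5, WS - tiled (columns 1-6): k k p p k k; work from column 6 back to 1 with k<->p swapped.
Row 11: chart row 1, RS - tile across columns 1-6 and work as-is.
Row 12: chart row 2, WS - tiled (columns 1-6): p k k o p k; work from column 6 back to 1 with k<->p swapped.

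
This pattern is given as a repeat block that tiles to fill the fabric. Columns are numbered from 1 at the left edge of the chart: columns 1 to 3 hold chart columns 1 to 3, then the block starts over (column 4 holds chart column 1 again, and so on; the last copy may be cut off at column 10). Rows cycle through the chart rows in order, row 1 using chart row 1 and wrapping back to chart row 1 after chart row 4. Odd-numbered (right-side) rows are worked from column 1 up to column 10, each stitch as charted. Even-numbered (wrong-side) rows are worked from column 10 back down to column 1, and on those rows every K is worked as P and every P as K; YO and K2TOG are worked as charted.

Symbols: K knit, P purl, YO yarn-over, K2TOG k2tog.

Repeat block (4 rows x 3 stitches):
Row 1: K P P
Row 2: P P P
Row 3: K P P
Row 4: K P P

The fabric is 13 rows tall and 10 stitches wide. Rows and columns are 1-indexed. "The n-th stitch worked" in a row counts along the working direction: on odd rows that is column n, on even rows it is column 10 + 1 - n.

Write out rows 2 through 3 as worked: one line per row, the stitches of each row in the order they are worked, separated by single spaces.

Rows as worked:
K K K K K K K K K K
K P P K P P K P P K

Derivation:
Row 2: chart row 2, WS - tiled (columns 1-10): P P P P P P P P P P; work from column 10 back to 1 with K<->P swapped.
Row 3: chart row 3, RS - tile across columns 1-10 and work as-is.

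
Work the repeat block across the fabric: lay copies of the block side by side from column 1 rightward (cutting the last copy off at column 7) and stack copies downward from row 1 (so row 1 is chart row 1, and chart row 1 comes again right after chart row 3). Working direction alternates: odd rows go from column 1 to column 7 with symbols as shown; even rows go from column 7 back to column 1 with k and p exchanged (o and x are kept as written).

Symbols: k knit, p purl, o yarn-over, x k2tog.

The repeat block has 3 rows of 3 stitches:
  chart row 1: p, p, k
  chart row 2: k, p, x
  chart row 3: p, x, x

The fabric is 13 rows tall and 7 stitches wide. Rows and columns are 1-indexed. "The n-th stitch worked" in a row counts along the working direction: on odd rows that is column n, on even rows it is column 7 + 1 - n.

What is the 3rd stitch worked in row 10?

For row 10: chart row = ((10-1) mod 3) + 1 = 1; this is a WS (even) row.
Chart row 1 tiled across columns 1-7: p p k p p k p
WS: work from column 7 back to column 1 (reverse the tiled row), swapping k<->p (o and x unchanged).
Row 10 as worked: k p k k p k k
The 3rd stitch worked is k.

== STITCH ==
k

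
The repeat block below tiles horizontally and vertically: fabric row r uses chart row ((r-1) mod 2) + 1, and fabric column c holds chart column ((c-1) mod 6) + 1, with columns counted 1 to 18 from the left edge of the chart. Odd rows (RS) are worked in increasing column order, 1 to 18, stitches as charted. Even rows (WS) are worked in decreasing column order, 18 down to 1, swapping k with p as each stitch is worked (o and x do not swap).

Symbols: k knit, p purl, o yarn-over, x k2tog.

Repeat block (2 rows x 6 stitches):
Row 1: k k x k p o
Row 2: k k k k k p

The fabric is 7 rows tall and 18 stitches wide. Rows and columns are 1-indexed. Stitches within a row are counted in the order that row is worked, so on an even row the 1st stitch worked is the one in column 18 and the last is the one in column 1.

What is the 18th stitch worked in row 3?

For row 3: chart row = ((3-1) mod 2) + 1 = 1; this is a RS (odd) row.
Chart row 1 tiled across columns 1-18: k k x k p o k k x k p o k k x k p o
Right side: take the tiled row as-is (worked left to right from column 1).
Counting 18 along the worked row gives o.

Stitch:
o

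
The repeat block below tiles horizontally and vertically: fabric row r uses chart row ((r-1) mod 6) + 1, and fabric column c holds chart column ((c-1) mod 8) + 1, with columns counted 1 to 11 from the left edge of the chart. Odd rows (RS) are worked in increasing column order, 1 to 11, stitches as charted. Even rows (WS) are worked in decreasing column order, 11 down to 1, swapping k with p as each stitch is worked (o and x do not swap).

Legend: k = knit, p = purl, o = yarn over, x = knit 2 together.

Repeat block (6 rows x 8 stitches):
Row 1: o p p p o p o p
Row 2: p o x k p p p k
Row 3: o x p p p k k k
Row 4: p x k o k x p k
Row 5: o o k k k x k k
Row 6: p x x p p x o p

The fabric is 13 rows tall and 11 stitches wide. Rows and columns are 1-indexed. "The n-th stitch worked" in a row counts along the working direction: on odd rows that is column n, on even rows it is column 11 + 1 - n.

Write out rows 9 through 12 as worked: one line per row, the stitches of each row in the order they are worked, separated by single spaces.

Row 9: chart row 3, RS - tile across columns 1-11 and work as-is.
Row 10: chart row 4, WS - tiled (columns 1-11): p x k o k x p k p x k; work from column 11 back to 1 with k<->p swapped.
Row 11: chart row 5, RS - tile across columns 1-11 and work as-is.
Row 12: chart row 6, WS - tiled (columns 1-11): p x x p p x o p p x x; work from column 11 back to 1 with k<->p swapped.

Rows as worked:
o x p p p k k k o x p
p x k p k x p o p x k
o o k k k x k k o o k
x x k k o x k k x x k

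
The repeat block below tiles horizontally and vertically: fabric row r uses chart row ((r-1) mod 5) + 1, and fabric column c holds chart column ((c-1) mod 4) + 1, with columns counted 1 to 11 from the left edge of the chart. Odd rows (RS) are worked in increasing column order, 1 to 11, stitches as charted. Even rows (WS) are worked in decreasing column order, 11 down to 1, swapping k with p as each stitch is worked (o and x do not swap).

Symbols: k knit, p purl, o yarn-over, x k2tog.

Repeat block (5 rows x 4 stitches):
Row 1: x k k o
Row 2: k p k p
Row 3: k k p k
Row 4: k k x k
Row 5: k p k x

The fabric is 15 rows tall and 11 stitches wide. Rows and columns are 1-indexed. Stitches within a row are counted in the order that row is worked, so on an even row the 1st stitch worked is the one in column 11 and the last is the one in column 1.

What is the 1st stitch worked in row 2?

Row 2 uses chart row ((2-1) mod 5)+1 = 2. Row 2 is even, so WS.
Chart row 2 tiled across columns 1-11: k p k p k p k p k p k
Wrong side: read the tiled row from column 11 down to 1 and exchange k with p (leave o, x).
Row 2 as worked: p k p k p k p k p k p
Stitch 1 in working order -> p

Stitch:
p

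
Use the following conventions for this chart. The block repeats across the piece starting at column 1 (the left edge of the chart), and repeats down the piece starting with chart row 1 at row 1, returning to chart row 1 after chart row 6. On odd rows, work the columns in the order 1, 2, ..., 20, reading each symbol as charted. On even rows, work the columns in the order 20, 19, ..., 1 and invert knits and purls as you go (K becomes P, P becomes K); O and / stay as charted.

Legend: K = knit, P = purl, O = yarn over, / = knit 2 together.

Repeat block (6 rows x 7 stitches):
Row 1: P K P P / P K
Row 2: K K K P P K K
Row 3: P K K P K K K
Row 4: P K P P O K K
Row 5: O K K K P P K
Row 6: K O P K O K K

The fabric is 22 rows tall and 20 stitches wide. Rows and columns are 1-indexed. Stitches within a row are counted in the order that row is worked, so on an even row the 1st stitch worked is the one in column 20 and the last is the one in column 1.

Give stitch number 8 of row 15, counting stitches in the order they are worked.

== STITCH ==
P

Derivation:
For row 15: chart row = ((15-1) mod 6) + 1 = 3; this is a RS (odd) row.
Chart row 3 tiled across columns 1-20: P K K P K K K P K K P K K K P K K P K K
Right side: take the tiled row as-is (worked left to right from column 1).
The 8th stitch worked is P.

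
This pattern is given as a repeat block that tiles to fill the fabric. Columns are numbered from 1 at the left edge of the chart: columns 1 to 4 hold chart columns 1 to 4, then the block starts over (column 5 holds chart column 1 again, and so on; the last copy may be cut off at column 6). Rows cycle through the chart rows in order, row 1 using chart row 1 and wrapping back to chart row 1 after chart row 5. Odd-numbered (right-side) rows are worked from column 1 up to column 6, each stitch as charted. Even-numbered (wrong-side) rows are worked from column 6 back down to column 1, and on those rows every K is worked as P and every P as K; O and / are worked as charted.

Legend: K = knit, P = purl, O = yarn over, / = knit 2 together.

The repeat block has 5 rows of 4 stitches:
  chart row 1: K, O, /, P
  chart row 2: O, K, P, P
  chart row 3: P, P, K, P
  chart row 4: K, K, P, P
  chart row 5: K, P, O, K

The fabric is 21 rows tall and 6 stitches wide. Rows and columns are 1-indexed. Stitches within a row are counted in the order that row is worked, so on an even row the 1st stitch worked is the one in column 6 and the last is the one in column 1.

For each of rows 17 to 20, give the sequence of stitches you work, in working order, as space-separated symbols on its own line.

Result:
O K P P O K
K K K P K K
K K P P K K
K P P O K P

Derivation:
Row 17: chart row 2, RS - tile across columns 1-6 and work as-is.
Row 18: chart row 3, WS - tiled (columns 1-6): P P K P P P; work from column 6 back to 1 with K<->P swapped.
Row 19: chart row 4, RS - tile across columns 1-6 and work as-is.
Row 20: chart row 5, WS - tiled (columns 1-6): K P O K K P; work from column 6 back to 1 with K<->P swapped.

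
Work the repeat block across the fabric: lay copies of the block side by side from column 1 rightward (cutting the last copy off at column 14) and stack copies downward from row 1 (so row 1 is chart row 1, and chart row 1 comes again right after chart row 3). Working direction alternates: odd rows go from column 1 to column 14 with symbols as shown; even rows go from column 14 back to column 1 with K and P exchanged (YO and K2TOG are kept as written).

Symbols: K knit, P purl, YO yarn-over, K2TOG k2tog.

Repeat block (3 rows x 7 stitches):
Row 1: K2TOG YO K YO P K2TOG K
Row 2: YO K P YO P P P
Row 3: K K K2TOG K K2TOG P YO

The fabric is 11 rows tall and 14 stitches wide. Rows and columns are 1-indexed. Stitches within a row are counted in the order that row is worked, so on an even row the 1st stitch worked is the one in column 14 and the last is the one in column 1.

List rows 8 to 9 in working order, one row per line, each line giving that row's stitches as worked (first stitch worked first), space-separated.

== ROWS AS WORKED ==
K K K YO K P YO K K K YO K P YO
K K K2TOG K K2TOG P YO K K K2TOG K K2TOG P YO

Derivation:
Row 8: chart row 2, WS - tiled (columns 1-14): YO K P YO P P P YO K P YO P P P; work from column 14 back to 1 with K<->P swapped.
Row 9: chart row 3, RS - tile across columns 1-14 and work as-is.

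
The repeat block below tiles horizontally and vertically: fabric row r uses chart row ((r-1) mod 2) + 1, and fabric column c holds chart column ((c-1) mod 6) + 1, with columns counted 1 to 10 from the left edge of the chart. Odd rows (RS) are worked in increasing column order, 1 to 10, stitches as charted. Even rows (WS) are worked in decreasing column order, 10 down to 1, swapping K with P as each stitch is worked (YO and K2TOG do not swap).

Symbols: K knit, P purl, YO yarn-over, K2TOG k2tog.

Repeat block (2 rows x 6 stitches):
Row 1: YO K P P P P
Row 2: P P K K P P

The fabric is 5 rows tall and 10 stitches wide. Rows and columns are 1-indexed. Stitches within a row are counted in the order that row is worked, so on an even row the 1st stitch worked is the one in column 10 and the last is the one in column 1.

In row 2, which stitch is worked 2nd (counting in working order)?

== STITCH ==
P

Derivation:
Row 2 uses chart row ((2-1) mod 2)+1 = 2. Row 2 is even, so WS.
Chart row 2 tiled across columns 1-10: P P K K P P P P K K
Wrong side: read the tiled row from column 10 down to 1 and exchange K with P (leave YO, K2TOG).
Row 2 as worked: P P K K K K P P K K
Counting 2 along the worked row gives P.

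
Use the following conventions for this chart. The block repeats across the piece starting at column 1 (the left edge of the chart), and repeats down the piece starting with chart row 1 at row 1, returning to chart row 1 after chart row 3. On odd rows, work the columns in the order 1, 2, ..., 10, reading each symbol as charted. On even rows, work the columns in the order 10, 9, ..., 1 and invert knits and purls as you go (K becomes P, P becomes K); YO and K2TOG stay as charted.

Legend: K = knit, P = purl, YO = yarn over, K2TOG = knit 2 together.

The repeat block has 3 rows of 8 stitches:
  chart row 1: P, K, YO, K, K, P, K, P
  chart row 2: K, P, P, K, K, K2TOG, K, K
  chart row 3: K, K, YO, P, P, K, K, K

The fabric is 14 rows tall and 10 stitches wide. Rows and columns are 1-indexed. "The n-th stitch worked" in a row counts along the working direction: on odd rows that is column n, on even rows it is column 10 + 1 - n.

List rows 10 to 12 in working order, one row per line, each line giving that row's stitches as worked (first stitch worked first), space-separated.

== ROWS AS WORKED ==
P K K P K P P YO P K
K P P K K K2TOG K K K P
P P P P P K K YO P P

Derivation:
Row 10: chart row 1, WS - tiled (columns 1-10): P K YO K K P K P P K; work from column 10 back to 1 with K<->P swapped.
Row 11: chart row 2, RS - tile across columns 1-10 and work as-is.
Row 12: chart row 3, WS - tiled (columns 1-10): K K YO P P K K K K K; work from column 10 back to 1 with K<->P swapped.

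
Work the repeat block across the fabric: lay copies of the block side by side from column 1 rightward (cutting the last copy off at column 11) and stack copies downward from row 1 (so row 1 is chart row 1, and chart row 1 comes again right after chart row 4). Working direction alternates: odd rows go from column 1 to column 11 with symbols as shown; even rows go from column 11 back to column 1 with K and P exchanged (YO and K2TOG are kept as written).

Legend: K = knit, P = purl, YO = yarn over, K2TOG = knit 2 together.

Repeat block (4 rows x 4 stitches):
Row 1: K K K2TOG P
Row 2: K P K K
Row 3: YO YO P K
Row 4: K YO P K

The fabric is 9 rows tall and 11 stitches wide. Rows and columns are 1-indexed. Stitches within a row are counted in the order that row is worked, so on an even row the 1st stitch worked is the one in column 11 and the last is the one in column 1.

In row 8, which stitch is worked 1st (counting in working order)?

For row 8: chart row = ((8-1) mod 4) + 1 = 4; this is a WS (even) row.
Chart row 4 tiled across columns 1-11: K YO P K K YO P K K YO P
WS: work from column 11 back to column 1 (reverse the tiled row), swapping K<->P (YO and K2TOG unchanged).
Row 8 as worked: K YO P P K YO P P K YO P
Stitch 1 in working order -> K

Stitch:
K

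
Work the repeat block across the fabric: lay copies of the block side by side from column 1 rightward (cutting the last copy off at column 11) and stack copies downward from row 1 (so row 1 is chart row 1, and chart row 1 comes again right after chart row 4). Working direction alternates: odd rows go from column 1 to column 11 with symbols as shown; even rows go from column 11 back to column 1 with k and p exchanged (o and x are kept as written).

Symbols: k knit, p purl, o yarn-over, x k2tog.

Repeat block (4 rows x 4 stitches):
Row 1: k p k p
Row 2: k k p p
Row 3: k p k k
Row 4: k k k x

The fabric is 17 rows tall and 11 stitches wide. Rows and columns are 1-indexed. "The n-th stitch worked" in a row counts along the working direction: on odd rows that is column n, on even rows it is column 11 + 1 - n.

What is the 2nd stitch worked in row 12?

Result:
p

Derivation:
For row 12: chart row = ((12-1) mod 4) + 1 = 4; this is a WS (even) row.
Chart row 4 tiled across columns 1-11: k k k x k k k x k k k
WS: work from column 11 back to column 1 (reverse the tiled row), swapping k<->p (o and x unchanged).
Row 12 as worked: p p p x p p p x p p p
Counting 2 along the worked row gives p.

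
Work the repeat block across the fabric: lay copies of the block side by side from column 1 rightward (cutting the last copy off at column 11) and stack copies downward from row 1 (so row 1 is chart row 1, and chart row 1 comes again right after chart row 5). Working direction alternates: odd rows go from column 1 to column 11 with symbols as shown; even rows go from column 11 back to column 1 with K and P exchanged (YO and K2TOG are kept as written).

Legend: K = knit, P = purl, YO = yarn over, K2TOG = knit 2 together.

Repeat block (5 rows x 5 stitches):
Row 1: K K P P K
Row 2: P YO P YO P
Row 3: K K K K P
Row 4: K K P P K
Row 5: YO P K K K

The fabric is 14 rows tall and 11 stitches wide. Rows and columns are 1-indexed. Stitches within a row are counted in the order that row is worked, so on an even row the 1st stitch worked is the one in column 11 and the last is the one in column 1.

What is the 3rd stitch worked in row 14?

Row 14 uses chart row ((14-1) mod 5)+1 = 4. Row 14 is even, so WS.
Chart row 4 tiled across columns 1-11: K K P P K K K P P K K
WS: work from column 11 back to column 1 (reverse the tiled row), swapping K<->P (YO and K2TOG unchanged).
Row 14 as worked: P P K K P P P K K P P
The 3rd stitch worked is K.

== STITCH ==
K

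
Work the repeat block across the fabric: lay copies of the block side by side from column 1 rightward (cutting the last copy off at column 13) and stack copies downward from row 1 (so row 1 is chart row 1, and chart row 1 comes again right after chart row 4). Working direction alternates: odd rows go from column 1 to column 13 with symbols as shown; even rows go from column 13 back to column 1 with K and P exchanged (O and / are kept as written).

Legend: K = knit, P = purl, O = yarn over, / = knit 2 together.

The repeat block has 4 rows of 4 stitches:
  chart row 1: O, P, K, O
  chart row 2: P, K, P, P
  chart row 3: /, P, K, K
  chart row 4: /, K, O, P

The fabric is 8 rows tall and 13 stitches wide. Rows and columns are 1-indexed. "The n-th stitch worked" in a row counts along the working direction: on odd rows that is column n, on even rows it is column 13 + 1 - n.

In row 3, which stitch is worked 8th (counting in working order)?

Result:
K

Derivation:
Row 3: (3-1) mod 4 = 2, so use chart row 3. Odd row -> RS.
Chart row 3 tiled across columns 1-13: / P K K / P K K / P K K /
RS: work column 1 to column 13, symbols as charted — the tiled row is the row as worked.
Counting 8 along the worked row gives K.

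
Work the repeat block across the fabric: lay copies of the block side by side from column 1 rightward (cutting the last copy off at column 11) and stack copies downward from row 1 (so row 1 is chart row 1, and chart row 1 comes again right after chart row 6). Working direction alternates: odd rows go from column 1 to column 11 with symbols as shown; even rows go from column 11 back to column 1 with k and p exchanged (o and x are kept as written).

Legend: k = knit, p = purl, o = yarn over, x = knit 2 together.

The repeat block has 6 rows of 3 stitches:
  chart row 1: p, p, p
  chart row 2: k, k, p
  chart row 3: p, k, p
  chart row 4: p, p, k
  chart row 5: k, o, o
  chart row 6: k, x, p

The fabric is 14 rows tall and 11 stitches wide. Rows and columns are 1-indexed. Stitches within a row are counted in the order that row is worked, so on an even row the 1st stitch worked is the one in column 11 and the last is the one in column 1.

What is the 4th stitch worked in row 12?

For row 12: chart row = ((12-1) mod 6) + 1 = 6; this is a WS (even) row.
Chart row 6 tiled across columns 1-11: k x p k x p k x p k x
WS: work from column 11 back to column 1 (reverse the tiled row), swapping k<->p (o and x unchanged).
Row 12 as worked: x p k x p k x p k x p
The 4th stitch worked is x.

Stitch:
x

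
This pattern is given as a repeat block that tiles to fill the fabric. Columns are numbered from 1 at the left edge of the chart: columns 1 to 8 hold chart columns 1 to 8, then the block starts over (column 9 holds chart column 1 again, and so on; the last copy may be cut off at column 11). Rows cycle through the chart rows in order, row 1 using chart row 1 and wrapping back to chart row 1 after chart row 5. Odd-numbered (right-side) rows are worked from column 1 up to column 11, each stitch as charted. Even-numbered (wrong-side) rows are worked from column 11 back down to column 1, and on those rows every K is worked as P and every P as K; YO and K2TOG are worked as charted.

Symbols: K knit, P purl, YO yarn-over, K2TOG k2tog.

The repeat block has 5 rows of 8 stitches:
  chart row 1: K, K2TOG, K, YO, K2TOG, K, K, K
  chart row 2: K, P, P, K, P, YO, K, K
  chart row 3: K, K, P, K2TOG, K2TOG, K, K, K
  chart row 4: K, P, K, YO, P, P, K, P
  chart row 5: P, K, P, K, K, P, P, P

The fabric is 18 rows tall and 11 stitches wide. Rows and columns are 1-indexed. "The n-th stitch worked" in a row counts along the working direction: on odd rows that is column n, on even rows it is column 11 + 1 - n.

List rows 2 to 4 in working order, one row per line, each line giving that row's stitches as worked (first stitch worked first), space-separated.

Row 2: chart row 2, WS - tiled (columns 1-11): K P P K P YO K K K P P; work from column 11 back to 1 with K<->P swapped.
Row 3: chart row 3, RS - tile across columns 1-11 and work as-is.
Row 4: chart row 4, WS - tiled (columns 1-11): K P K YO P P K P K P K; work from column 11 back to 1 with K<->P swapped.

== ROWS AS WORKED ==
K K P P P YO K P K K P
K K P K2TOG K2TOG K K K K K P
P K P K P K K YO P K P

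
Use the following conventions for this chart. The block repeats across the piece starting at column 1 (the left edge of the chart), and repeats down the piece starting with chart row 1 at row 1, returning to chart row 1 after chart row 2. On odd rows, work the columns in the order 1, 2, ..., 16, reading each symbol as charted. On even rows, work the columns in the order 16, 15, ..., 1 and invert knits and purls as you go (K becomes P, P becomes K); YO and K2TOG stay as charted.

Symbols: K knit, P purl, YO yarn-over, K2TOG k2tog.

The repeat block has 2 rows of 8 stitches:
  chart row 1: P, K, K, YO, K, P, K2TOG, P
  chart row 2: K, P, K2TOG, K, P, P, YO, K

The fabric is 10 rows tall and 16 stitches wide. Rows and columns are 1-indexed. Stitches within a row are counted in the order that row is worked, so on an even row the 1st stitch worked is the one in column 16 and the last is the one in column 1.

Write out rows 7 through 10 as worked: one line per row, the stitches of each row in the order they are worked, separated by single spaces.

Row 7: chart row 1, RS - tile across columns 1-16 and work as-is.
Row 8: chart row 2, WS - tiled (columns 1-16): K P K2TOG K P P YO K K P K2TOG K P P YO K; work from column 16 back to 1 with K<->P swapped.
Row 9: chart row 1, RS - tile across columns 1-16 and work as-is.
Row 10: chart row 2, WS - tiled (columns 1-16): K P K2TOG K P P YO K K P K2TOG K P P YO K; work from column 16 back to 1 with K<->P swapped.

== ROWS AS WORKED ==
P K K YO K P K2TOG P P K K YO K P K2TOG P
P YO K K P K2TOG K P P YO K K P K2TOG K P
P K K YO K P K2TOG P P K K YO K P K2TOG P
P YO K K P K2TOG K P P YO K K P K2TOG K P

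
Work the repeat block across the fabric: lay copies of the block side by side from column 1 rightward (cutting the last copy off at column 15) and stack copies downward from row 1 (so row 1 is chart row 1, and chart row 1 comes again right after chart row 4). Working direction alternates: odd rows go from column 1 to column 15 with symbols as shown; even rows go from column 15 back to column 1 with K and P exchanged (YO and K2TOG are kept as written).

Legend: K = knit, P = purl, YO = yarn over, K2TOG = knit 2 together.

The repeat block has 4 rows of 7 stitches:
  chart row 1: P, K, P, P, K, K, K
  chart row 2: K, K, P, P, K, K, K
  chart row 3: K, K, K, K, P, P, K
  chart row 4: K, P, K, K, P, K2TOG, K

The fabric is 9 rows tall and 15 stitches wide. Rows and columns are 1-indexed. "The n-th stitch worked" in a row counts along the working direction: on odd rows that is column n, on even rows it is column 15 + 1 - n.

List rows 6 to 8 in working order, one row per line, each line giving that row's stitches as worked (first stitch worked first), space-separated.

Row 6: chart row 2, WS - tiled (columns 1-15): K K P P K K K K K P P K K K K; work from column 15 back to 1 with K<->P swapped.
Row 7: chart row 3, RS - tile across columns 1-15 and work as-is.
Row 8: chart row 4, WS - tiled (columns 1-15): K P K K P K2TOG K K P K K P K2TOG K K; work from column 15 back to 1 with K<->P swapped.

== ROWS AS WORKED ==
P P P P K K P P P P P K K P P
K K K K P P K K K K K P P K K
P P K2TOG K P P K P P K2TOG K P P K P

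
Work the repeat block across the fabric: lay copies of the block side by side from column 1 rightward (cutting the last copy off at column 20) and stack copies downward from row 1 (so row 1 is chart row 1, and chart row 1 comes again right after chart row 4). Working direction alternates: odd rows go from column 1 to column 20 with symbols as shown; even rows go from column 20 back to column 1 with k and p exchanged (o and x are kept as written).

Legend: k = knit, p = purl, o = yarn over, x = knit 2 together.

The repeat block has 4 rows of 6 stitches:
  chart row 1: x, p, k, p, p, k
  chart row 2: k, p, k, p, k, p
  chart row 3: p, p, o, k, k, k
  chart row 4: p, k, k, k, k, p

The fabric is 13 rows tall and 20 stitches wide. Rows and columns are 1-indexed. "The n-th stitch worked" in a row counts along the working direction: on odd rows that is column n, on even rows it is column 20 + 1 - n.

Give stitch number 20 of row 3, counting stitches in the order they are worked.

Result:
p

Derivation:
Row 3: (3-1) mod 4 = 2, so use chart row 3. Odd row -> RS.
Chart row 3 tiled across columns 1-20: p p o k k k p p o k k k p p o k k k p p
Right side: take the tiled row as-is (worked left to right from column 1).
Counting 20 along the worked row gives p.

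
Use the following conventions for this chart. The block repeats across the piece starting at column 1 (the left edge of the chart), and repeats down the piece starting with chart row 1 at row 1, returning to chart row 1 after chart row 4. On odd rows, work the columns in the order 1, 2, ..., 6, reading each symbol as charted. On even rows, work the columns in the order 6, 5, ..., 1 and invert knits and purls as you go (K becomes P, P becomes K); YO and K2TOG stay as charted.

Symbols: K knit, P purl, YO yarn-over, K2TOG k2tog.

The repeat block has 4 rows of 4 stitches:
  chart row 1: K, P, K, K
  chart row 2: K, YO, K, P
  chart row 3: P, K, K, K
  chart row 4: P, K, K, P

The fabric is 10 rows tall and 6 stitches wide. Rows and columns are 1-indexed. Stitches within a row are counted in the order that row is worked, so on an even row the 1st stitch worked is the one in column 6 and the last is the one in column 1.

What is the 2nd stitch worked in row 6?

Result:
P

Derivation:
Row 6: (6-1) mod 4 = 1, so use chart row 2. Even row -> WS.
Chart row 2 tiled across columns 1-6: K YO K P K YO
Wrong side: read the tiled row from column 6 down to 1 and exchange K with P (leave YO, K2TOG).
Row 6 as worked: YO P K P YO P
Counting 2 along the worked row gives P.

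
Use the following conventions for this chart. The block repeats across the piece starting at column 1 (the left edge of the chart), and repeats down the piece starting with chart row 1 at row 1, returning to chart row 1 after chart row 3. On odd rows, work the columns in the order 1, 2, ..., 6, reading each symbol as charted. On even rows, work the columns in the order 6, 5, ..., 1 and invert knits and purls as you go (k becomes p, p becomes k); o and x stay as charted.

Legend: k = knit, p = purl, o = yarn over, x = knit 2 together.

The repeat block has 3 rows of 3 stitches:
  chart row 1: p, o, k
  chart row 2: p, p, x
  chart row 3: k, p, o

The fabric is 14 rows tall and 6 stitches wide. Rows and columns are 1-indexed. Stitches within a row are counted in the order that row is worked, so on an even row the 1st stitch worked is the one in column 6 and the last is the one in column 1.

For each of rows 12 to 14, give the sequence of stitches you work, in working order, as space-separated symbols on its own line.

Result:
o k p o k p
p o k p o k
x k k x k k

Derivation:
Row 12: chart row 3, WS - tiled (columns 1-6): k p o k p o; work from column 6 back to 1 with k<->p swapped.
Row 13: chart row 1, RS - tile across columns 1-6 and work as-is.
Row 14: chart row 2, WS - tiled (columns 1-6): p p x p p x; work from column 6 back to 1 with k<->p swapped.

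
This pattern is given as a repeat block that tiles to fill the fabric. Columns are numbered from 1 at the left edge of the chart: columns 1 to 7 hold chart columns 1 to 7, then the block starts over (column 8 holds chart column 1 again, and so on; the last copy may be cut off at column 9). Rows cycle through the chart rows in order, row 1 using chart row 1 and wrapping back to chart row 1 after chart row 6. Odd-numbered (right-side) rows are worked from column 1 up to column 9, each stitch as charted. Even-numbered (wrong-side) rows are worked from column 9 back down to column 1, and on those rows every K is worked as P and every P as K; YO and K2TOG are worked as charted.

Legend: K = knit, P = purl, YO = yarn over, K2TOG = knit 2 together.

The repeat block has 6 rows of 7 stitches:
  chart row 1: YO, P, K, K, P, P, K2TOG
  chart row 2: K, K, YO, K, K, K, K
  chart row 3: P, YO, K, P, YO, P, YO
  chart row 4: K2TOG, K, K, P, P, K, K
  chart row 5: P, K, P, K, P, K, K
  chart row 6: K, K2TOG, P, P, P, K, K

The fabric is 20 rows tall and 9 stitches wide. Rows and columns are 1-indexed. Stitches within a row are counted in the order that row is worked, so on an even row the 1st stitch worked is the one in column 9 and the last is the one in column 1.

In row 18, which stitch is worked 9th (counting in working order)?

Result:
P

Derivation:
For row 18: chart row = ((18-1) mod 6) + 1 = 6; this is a WS (even) row.
Chart row 6 tiled across columns 1-9: K K2TOG P P P K K K K2TOG
Wrong side: read the tiled row from column 9 down to 1 and exchange K with P (leave YO, K2TOG).
Row 18 as worked: K2TOG P P P K K K K2TOG P
The 9th stitch worked is P.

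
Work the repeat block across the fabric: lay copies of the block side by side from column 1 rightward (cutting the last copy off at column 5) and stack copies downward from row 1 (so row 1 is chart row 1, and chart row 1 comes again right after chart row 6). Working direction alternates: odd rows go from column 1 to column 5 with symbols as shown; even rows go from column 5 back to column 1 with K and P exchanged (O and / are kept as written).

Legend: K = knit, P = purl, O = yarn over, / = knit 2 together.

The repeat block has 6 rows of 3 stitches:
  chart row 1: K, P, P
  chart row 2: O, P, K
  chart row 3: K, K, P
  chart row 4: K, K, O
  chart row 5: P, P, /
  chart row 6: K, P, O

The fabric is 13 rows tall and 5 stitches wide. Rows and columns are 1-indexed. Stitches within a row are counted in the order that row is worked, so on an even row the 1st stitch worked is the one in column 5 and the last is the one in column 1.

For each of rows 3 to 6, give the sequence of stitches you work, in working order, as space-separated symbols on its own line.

Row 3: chart row 3, RS - tile across columns 1-5 and work as-is.
Row 4: chart row 4, WS - tiled (columns 1-5): K K O K K; work from column 5 back to 1 with K<->P swapped.
Row 5: chart row 5, RS - tile across columns 1-5 and work as-is.
Row 6: chart row 6, WS - tiled (columns 1-5): K P O K P; work from column 5 back to 1 with K<->P swapped.

Result:
K K P K K
P P O P P
P P / P P
K P O K P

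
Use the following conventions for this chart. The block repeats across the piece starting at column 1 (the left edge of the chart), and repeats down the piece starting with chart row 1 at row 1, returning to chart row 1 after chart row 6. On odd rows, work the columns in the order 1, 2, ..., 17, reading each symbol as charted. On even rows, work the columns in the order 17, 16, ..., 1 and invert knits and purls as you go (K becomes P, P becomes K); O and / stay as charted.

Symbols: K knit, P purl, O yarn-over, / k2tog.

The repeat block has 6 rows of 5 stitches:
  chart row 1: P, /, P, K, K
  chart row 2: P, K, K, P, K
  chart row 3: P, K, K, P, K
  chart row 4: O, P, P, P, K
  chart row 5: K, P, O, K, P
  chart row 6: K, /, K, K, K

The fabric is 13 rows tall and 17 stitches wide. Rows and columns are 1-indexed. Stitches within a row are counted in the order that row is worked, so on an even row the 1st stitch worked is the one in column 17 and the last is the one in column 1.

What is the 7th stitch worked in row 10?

== STITCH ==
O

Derivation:
Row 10: (10-1) mod 6 = 3, so use chart row 4. Even row -> WS.
Chart row 4 tiled across columns 1-17: O P P P K O P P P K O P P P K O P
WS: work from column 17 back to column 1 (reverse the tiled row), swapping K<->P (O and / unchanged).
Row 10 as worked: K O P K K K O P K K K O P K K K O
The 7th stitch worked is O.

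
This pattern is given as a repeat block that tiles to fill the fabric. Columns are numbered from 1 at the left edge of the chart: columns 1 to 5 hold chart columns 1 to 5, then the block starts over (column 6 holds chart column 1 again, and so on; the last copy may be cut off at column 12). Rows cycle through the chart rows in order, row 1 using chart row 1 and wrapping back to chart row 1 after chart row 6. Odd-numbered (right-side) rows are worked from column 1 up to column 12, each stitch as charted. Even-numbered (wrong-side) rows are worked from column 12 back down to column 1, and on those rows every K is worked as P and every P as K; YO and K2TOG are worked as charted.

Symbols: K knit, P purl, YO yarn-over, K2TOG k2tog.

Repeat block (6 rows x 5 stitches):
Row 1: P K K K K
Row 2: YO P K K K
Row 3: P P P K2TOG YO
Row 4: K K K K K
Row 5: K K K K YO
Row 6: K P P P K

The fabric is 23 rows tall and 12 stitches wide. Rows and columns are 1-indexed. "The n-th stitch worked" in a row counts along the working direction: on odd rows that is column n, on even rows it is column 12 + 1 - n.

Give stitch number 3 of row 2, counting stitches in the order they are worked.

Result:
P

Derivation:
Row 2 uses chart row ((2-1) mod 6)+1 = 2. Row 2 is even, so WS.
Chart row 2 tiled across columns 1-12: YO P K K K YO P K K K YO P
WS row: flip the tiled sequence (start at column 12) and apply K<->P; YO and K2TOG stay.
Row 2 as worked: K YO P P P K YO P P P K YO
The 3rd stitch worked is P.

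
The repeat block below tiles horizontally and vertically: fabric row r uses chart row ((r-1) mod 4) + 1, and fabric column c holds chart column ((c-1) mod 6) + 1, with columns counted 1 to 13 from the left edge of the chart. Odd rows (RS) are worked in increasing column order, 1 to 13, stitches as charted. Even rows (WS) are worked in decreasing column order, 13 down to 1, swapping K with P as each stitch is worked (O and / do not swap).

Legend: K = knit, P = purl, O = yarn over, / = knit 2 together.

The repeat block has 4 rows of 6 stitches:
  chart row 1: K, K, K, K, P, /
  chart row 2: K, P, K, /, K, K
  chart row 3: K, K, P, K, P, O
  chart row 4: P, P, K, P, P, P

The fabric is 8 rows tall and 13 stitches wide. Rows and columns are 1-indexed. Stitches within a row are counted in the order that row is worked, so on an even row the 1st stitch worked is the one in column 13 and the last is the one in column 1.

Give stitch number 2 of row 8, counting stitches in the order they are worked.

== STITCH ==
K

Derivation:
Row 8: (8-1) mod 4 = 3, so use chart row 4. Even row -> WS.
Chart row 4 tiled across columns 1-13: P P K P P P P P K P P P P
WS row: flip the tiled sequence (start at column 13) and apply K<->P; O and / stay.
Row 8 as worked: K K K K P K K K K K P K K
Counting 2 along the worked row gives K.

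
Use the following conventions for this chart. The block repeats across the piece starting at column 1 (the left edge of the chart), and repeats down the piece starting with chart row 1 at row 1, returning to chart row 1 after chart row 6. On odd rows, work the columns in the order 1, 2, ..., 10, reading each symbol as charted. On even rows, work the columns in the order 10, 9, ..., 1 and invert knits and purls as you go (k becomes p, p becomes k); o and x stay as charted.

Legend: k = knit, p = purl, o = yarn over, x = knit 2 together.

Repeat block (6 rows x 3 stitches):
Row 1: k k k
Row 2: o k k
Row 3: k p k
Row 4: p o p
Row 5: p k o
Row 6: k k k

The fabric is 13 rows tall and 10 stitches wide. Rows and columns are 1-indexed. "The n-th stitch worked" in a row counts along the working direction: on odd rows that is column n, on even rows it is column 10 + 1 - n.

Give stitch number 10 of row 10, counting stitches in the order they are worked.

Row 10 uses chart row ((10-1) mod 6)+1 = 4. Row 10 is even, so WS.
Chart row 4 tiled across columns 1-10: p o p p o p p o p p
WS row: flip the tiled sequence (start at column 10) and apply k<->p; o and x stay.
Row 10 as worked: k k o k k o k k o k
Stitch 10 in working order -> k

== STITCH ==
k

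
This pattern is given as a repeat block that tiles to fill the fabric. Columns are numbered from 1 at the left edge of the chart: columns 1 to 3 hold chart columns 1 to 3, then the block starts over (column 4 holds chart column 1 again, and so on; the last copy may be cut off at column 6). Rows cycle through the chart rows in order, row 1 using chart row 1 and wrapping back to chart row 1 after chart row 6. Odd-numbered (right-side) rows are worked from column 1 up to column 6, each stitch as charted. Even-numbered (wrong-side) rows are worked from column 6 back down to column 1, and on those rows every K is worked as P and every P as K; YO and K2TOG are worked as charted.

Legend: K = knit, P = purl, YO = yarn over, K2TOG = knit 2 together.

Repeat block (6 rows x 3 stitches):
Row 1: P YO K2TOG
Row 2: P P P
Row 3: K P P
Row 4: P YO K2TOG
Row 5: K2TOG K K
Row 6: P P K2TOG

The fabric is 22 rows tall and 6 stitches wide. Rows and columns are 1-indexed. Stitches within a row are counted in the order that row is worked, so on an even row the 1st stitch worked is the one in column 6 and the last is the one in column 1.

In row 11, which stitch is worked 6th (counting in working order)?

Row 11: (11-1) mod 6 = 4, so use chart row 5. Odd row -> RS.
Chart row 5 tiled across columns 1-6: K2TOG K K K2TOG K K
RS: work column 1 to column 6, symbols as charted — the tiled row is the row as worked.
Stitch 6 in working order -> K

Stitch:
K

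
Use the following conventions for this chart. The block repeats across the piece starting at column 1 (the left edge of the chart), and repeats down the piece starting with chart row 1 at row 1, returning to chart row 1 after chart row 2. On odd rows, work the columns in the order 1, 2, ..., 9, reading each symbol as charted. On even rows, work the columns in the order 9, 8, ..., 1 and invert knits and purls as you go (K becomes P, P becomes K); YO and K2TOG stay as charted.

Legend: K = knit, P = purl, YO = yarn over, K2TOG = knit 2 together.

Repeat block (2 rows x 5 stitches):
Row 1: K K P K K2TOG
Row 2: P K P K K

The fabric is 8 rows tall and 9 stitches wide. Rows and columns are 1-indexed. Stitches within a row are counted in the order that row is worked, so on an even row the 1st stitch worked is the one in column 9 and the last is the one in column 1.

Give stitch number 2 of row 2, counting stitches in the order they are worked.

Result:
K

Derivation:
Row 2: (2-1) mod 2 = 1, so use chart row 2. Even row -> WS.
Chart row 2 tiled across columns 1-9: P K P K K P K P K
WS: work from column 9 back to column 1 (reverse the tiled row), swapping K<->P (YO and K2TOG unchanged).
Row 2 as worked: P K P K P P K P K
Counting 2 along the worked row gives K.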